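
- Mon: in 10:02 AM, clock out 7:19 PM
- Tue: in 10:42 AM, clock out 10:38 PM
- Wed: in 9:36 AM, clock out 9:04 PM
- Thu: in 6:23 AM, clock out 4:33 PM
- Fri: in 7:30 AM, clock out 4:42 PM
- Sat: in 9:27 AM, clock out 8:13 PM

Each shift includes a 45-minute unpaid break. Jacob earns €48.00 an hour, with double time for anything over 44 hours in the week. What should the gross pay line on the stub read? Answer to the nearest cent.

Mon: 10:02 AM–7:19 PM = 9 h 17 min; less 45 min break → 8 h 32 min
Tue: 10:42 AM–10:38 PM = 11 h 56 min; less 45 min break → 11 h 11 min
Wed: 9:36 AM–9:04 PM = 11 h 28 min; less 45 min break → 10 h 43 min
Thu: 6:23 AM–4:33 PM = 10 h 10 min; less 45 min break → 9 h 25 min
Fri: 7:30 AM–4:42 PM = 9 h 12 min; less 45 min break → 8 h 27 min
Sat: 9:27 AM–8:13 PM = 10 h 46 min; less 45 min break → 10 h 1 min
Total worked: 58 h 19 min = 3499 min.
Regular 44 h 0 min = 2640 min at €48.00/h; overtime 14 h 19 min = 859 min at €96.00/h.
Pay = (2640 × €48.00 + 859 × €96.00) ÷ 60 = €3486.40.

€3486.40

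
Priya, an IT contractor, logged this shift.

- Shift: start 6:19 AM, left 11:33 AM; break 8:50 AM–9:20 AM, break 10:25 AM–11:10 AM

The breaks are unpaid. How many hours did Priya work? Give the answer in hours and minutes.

Shift: 6:19 AM–11:33 AM = 5 h 14 min; less 75 min break → 3 h 59 min

3 h 59 min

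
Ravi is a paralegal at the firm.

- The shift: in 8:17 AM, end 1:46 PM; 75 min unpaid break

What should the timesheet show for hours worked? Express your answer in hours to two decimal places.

4.23 hours

The shift: 8:17 AM–1:46 PM = 5 h 29 min; less 75 min break → 4 h 14 min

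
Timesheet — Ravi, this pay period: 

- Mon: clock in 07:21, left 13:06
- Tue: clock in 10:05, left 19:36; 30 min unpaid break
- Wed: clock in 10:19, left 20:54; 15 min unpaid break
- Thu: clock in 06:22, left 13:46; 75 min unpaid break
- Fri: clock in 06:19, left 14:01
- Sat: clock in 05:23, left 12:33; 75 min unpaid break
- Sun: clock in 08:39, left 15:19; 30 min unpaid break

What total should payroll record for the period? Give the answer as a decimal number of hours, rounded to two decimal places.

Mon: 07:21–13:06 = 5 h 45 min
Tue: 10:05–19:36 = 9 h 31 min; less 30 min break → 9 h 1 min
Wed: 10:19–20:54 = 10 h 35 min; less 15 min break → 10 h 20 min
Thu: 06:22–13:46 = 7 h 24 min; less 75 min break → 6 h 9 min
Fri: 06:19–14:01 = 7 h 42 min
Sat: 05:23–12:33 = 7 h 10 min; less 75 min break → 5 h 55 min
Sun: 08:39–15:19 = 6 h 40 min; less 30 min break → 6 h 10 min
Total: 5 h 45 min + 9 h 1 min + 10 h 20 min + 6 h 9 min + 7 h 42 min + 5 h 55 min + 6 h 10 min = 51 h 2 min.

51.03 hours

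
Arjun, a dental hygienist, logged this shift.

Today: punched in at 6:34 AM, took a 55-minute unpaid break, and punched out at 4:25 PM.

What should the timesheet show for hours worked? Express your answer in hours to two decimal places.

8.93 hours

Today: 6:34 AM–4:25 PM = 9 h 51 min; less 55 min break → 8 h 56 min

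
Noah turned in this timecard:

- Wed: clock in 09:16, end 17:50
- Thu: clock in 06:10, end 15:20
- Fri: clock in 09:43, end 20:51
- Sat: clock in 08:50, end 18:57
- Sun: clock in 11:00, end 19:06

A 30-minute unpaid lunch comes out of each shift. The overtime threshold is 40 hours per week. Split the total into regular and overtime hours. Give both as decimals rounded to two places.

Wed: 09:16–17:50 = 8 h 34 min; less 30 min break → 8 h 4 min
Thu: 06:10–15:20 = 9 h 10 min; less 30 min break → 8 h 40 min
Fri: 09:43–20:51 = 11 h 8 min; less 30 min break → 10 h 38 min
Sat: 08:50–18:57 = 10 h 7 min; less 30 min break → 9 h 37 min
Sun: 11:00–19:06 = 8 h 6 min; less 30 min break → 7 h 36 min
Total worked: 44 h 35 min = 44.58 h.
Threshold 40 h → overtime 4 h 35 min, regular 40 h 0 min.

Regular 40.00 hours, overtime 4.58 hours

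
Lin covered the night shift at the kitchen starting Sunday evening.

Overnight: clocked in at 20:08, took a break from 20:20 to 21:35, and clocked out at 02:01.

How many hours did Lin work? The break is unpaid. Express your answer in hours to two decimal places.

Overnight: 20:08 → midnight = 3 h 52 min; midnight → 02:01 = 2 h 1 min; span 5 h 53 min; less 75 min break → 4 h 38 min

4.63 hours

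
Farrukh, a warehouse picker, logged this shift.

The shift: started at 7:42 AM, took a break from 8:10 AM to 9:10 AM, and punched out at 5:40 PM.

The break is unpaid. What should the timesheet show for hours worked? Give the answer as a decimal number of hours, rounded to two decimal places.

The shift: 7:42 AM–5:40 PM = 9 h 58 min; less 60 min break → 8 h 58 min

8.97 hours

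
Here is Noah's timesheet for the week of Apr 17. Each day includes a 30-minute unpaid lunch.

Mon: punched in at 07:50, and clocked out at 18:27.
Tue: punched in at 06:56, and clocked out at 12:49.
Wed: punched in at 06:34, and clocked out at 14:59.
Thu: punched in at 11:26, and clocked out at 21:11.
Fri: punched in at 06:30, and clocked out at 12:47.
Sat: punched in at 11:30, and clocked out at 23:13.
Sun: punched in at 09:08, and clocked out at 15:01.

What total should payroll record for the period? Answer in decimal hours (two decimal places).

Mon: 07:50–18:27 = 10 h 37 min; less 30 min break → 10 h 7 min
Tue: 06:56–12:49 = 5 h 53 min; less 30 min break → 5 h 23 min
Wed: 06:34–14:59 = 8 h 25 min; less 30 min break → 7 h 55 min
Thu: 11:26–21:11 = 9 h 45 min; less 30 min break → 9 h 15 min
Fri: 06:30–12:47 = 6 h 17 min; less 30 min break → 5 h 47 min
Sat: 11:30–23:13 = 11 h 43 min; less 30 min break → 11 h 13 min
Sun: 09:08–15:01 = 5 h 53 min; less 30 min break → 5 h 23 min
Total: 10 h 7 min + 5 h 23 min + 7 h 55 min + 9 h 15 min + 5 h 47 min + 11 h 13 min + 5 h 23 min = 55 h 3 min.

55.05 hours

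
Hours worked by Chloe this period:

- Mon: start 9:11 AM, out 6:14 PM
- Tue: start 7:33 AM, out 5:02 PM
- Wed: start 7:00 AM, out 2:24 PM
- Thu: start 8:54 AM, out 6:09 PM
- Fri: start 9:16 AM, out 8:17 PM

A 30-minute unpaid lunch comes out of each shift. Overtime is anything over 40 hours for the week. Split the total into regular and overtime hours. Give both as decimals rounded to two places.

Mon: 9:11 AM–6:14 PM = 9 h 3 min; less 30 min break → 8 h 33 min
Tue: 7:33 AM–5:02 PM = 9 h 29 min; less 30 min break → 8 h 59 min
Wed: 7:00 AM–2:24 PM = 7 h 24 min; less 30 min break → 6 h 54 min
Thu: 8:54 AM–6:09 PM = 9 h 15 min; less 30 min break → 8 h 45 min
Fri: 9:16 AM–8:17 PM = 11 h 1 min; less 30 min break → 10 h 31 min
Total worked: 43 h 42 min = 43.70 h.
Threshold 40 h → overtime 3 h 42 min, regular 40 h 0 min.

Regular 40.00 hours, overtime 3.70 hours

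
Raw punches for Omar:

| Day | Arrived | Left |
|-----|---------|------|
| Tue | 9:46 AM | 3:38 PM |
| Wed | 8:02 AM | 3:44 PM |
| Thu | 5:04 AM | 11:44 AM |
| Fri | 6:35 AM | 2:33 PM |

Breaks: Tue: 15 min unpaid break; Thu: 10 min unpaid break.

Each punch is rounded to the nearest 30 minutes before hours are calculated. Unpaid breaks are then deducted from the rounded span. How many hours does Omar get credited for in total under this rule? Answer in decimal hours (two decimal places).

27.08 hours

Tue: in 9:46 AM→10:00 AM, out 3:38 PM→3:30 PM; 5 h 30 min − 15 min = 5 h 15 min
Wed: in 8:02 AM→8:00 AM, out 3:44 PM→3:30 PM; 7 h 30 min
Thu: in 5:04 AM→5:00 AM, out 11:44 AM→11:30 AM; 6 h 30 min − 10 min = 6 h 20 min
Fri: in 6:35 AM→6:30 AM, out 2:33 PM→2:30 PM; 8 h 0 min
Total credited: 27 h 5 min.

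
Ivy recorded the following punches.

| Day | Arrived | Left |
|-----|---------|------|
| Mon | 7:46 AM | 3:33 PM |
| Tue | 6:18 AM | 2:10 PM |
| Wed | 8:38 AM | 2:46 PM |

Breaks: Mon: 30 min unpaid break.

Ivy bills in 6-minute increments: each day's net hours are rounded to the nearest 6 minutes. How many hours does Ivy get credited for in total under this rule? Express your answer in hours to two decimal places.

21.30 hours

Mon: 7:46 AM–3:33 PM = 7 h 47 min − 30 min = 7 h 17 min → rounds to 7 h 18 min
Tue: 6:18 AM–2:10 PM = 7 h 52 min → rounds to 7 h 54 min
Wed: 8:38 AM–2:46 PM = 6 h 8 min → rounds to 6 h 6 min
Total credited: 21 h 18 min.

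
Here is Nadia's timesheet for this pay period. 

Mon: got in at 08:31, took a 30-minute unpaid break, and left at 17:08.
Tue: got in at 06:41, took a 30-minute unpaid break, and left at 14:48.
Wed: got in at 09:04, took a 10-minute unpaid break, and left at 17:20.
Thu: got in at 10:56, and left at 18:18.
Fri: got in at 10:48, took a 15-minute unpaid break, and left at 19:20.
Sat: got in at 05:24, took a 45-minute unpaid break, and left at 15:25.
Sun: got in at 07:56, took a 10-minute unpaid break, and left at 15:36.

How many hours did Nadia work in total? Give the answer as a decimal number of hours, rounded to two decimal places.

Mon: 08:31–17:08 = 8 h 37 min; less 30 min break → 8 h 7 min
Tue: 06:41–14:48 = 8 h 7 min; less 30 min break → 7 h 37 min
Wed: 09:04–17:20 = 8 h 16 min; less 10 min break → 8 h 6 min
Thu: 10:56–18:18 = 7 h 22 min
Fri: 10:48–19:20 = 8 h 32 min; less 15 min break → 8 h 17 min
Sat: 05:24–15:25 = 10 h 1 min; less 45 min break → 9 h 16 min
Sun: 07:56–15:36 = 7 h 40 min; less 10 min break → 7 h 30 min
Total: 8 h 7 min + 7 h 37 min + 8 h 6 min + 7 h 22 min + 8 h 17 min + 9 h 16 min + 7 h 30 min = 56 h 15 min.

56.25 hours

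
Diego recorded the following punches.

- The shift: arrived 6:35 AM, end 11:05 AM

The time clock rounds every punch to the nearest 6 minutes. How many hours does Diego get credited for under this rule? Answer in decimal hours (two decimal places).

The shift: in 6:35 AM→6:36 AM, out 11:05 AM→11:06 AM; 4 h 30 min

4.50 hours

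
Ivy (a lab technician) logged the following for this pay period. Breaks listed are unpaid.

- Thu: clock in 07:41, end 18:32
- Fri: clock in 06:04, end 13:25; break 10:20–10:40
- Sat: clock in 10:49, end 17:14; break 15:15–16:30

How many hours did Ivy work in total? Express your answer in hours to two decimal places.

Thu: 07:41–18:32 = 10 h 51 min
Fri: 06:04–13:25 = 7 h 21 min; less 20 min break → 7 h 1 min
Sat: 10:49–17:14 = 6 h 25 min; less 75 min break → 5 h 10 min
Total: 10 h 51 min + 7 h 1 min + 5 h 10 min = 23 h 2 min.

23.03 hours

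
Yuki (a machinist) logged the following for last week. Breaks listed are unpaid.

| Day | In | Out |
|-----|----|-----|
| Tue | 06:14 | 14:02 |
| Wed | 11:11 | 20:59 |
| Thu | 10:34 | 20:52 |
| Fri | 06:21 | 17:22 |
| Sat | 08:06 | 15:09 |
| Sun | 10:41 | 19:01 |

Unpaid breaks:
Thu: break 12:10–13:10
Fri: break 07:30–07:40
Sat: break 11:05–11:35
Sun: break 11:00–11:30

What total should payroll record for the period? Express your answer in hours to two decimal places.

52.13 hours

Tue: 06:14–14:02 = 7 h 48 min
Wed: 11:11–20:59 = 9 h 48 min
Thu: 10:34–20:52 = 10 h 18 min; less 60 min break → 9 h 18 min
Fri: 06:21–17:22 = 11 h 1 min; less 10 min break → 10 h 51 min
Sat: 08:06–15:09 = 7 h 3 min; less 30 min break → 6 h 33 min
Sun: 10:41–19:01 = 8 h 20 min; less 30 min break → 7 h 50 min
Total: 7 h 48 min + 9 h 48 min + 9 h 18 min + 10 h 51 min + 6 h 33 min + 7 h 50 min = 52 h 8 min.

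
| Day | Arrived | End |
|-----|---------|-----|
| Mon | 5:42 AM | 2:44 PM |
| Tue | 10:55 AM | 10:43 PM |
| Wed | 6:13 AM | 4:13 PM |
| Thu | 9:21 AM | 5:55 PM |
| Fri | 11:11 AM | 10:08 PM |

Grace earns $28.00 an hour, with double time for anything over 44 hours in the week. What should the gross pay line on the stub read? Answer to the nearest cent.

$1587.60

Mon: 5:42 AM–2:44 PM = 9 h 2 min
Tue: 10:55 AM–10:43 PM = 11 h 48 min
Wed: 6:13 AM–4:13 PM = 10 h 0 min
Thu: 9:21 AM–5:55 PM = 8 h 34 min
Fri: 11:11 AM–10:08 PM = 10 h 57 min
Total worked: 50 h 21 min = 3021 min.
Regular 44 h 0 min = 2640 min at $28.00/h; overtime 6 h 21 min = 381 min at $56.00/h.
Pay = (2640 × $28.00 + 381 × $56.00) ÷ 60 = $1587.60.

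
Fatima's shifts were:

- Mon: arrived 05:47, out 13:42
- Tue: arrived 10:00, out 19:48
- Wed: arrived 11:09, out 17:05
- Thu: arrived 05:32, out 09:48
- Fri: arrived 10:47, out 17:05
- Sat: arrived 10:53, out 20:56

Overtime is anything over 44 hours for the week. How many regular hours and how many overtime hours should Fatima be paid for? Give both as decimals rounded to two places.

Regular 44.00 hours, overtime 0.27 hours

Mon: 05:47–13:42 = 7 h 55 min
Tue: 10:00–19:48 = 9 h 48 min
Wed: 11:09–17:05 = 5 h 56 min
Thu: 05:32–09:48 = 4 h 16 min
Fri: 10:47–17:05 = 6 h 18 min
Sat: 10:53–20:56 = 10 h 3 min
Total worked: 44 h 16 min = 44.27 h.
Threshold 44 h → overtime 0 h 16 min, regular 44 h 0 min.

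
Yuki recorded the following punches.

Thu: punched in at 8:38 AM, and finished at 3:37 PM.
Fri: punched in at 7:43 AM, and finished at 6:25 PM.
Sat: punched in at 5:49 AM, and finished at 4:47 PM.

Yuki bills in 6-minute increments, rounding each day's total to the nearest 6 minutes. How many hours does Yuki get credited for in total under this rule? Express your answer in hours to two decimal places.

28.70 hours

Thu: 8:38 AM–3:37 PM = 6 h 59 min → rounds to 7 h 0 min
Fri: 7:43 AM–6:25 PM = 10 h 42 min → rounds to 10 h 42 min
Sat: 5:49 AM–4:47 PM = 10 h 58 min → rounds to 11 h 0 min
Total credited: 28 h 42 min.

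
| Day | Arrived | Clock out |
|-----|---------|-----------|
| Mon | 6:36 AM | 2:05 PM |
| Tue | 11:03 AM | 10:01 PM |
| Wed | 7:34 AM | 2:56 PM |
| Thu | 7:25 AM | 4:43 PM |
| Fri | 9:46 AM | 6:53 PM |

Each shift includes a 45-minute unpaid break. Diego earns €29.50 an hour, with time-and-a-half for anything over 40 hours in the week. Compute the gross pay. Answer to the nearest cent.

Mon: 6:36 AM–2:05 PM = 7 h 29 min; less 45 min break → 6 h 44 min
Tue: 11:03 AM–10:01 PM = 10 h 58 min; less 45 min break → 10 h 13 min
Wed: 7:34 AM–2:56 PM = 7 h 22 min; less 45 min break → 6 h 37 min
Thu: 7:25 AM–4:43 PM = 9 h 18 min; less 45 min break → 8 h 33 min
Fri: 9:46 AM–6:53 PM = 9 h 7 min; less 45 min break → 8 h 22 min
Total worked: 40 h 29 min = 2429 min.
Regular 40 h 0 min = 2400 min at €29.50/h; overtime 0 h 29 min = 29 min at €44.25/h.
Pay = (2400 × €29.50 + 29 × €44.25) ÷ 60 = €1201.39.

€1201.39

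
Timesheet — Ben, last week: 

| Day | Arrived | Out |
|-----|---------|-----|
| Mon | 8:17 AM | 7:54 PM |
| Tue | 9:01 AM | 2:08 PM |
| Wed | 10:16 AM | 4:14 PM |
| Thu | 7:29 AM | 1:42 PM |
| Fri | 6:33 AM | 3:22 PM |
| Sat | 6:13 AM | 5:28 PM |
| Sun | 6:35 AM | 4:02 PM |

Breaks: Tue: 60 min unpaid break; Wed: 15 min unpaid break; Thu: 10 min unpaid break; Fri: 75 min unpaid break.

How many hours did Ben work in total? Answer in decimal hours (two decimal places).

55.77 hours

Mon: 8:17 AM–7:54 PM = 11 h 37 min
Tue: 9:01 AM–2:08 PM = 5 h 7 min; less 60 min break → 4 h 7 min
Wed: 10:16 AM–4:14 PM = 5 h 58 min; less 15 min break → 5 h 43 min
Thu: 7:29 AM–1:42 PM = 6 h 13 min; less 10 min break → 6 h 3 min
Fri: 6:33 AM–3:22 PM = 8 h 49 min; less 75 min break → 7 h 34 min
Sat: 6:13 AM–5:28 PM = 11 h 15 min
Sun: 6:35 AM–4:02 PM = 9 h 27 min
Total: 11 h 37 min + 4 h 7 min + 5 h 43 min + 6 h 3 min + 7 h 34 min + 11 h 15 min + 9 h 27 min = 55 h 46 min.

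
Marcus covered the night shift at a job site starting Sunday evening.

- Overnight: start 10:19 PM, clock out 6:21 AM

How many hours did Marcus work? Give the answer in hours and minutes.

8 h 2 min

Overnight: 10:19 PM → midnight = 1 h 41 min; midnight → 6:21 AM = 6 h 21 min; span 8 h 2 min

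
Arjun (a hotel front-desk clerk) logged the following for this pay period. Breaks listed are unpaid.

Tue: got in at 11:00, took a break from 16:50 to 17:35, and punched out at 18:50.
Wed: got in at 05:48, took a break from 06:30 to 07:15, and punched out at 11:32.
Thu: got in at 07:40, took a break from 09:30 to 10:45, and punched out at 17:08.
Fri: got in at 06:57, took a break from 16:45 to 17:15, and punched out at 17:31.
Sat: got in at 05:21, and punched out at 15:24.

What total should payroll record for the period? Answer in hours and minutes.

Tue: 11:00–18:50 = 7 h 50 min; less 45 min break → 7 h 5 min
Wed: 05:48–11:32 = 5 h 44 min; less 45 min break → 4 h 59 min
Thu: 07:40–17:08 = 9 h 28 min; less 75 min break → 8 h 13 min
Fri: 06:57–17:31 = 10 h 34 min; less 30 min break → 10 h 4 min
Sat: 05:21–15:24 = 10 h 3 min
Total: 7 h 5 min + 4 h 59 min + 8 h 13 min + 10 h 4 min + 10 h 3 min = 40 h 24 min.

40 h 24 min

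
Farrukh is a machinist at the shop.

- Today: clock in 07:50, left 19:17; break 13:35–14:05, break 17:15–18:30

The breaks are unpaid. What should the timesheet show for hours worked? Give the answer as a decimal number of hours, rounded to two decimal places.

Today: 07:50–19:17 = 11 h 27 min; less 105 min break → 9 h 42 min

9.70 hours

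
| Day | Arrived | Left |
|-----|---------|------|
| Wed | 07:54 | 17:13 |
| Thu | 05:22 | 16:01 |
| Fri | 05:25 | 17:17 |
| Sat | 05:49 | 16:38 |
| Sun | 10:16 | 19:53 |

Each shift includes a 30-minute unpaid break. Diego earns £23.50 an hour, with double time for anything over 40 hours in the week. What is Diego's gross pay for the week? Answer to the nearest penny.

Wed: 07:54–17:13 = 9 h 19 min; less 30 min break → 8 h 49 min
Thu: 05:22–16:01 = 10 h 39 min; less 30 min break → 10 h 9 min
Fri: 05:25–17:17 = 11 h 52 min; less 30 min break → 11 h 22 min
Sat: 05:49–16:38 = 10 h 49 min; less 30 min break → 10 h 19 min
Sun: 10:16–19:53 = 9 h 37 min; less 30 min break → 9 h 7 min
Total worked: 49 h 46 min = 2986 min.
Regular 40 h 0 min = 2400 min at £23.50/h; overtime 9 h 46 min = 586 min at £47.00/h.
Pay = (2400 × £23.50 + 586 × £47.00) ÷ 60 = £1399.03.

£1399.03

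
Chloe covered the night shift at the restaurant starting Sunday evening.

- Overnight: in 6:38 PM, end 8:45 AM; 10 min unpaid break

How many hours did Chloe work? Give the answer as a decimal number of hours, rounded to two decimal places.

13.95 hours

Overnight: 6:38 PM → midnight = 5 h 22 min; midnight → 8:45 AM = 8 h 45 min; span 14 h 7 min; less 10 min break → 13 h 57 min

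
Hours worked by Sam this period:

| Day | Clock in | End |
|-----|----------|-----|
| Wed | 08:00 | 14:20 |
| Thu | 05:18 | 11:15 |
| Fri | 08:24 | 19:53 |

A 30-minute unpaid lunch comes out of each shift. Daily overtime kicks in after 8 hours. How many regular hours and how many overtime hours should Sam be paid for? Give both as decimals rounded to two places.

Wed: 08:00–14:20 = 6 h 20 min; less 30 min break → 5 h 50 min
Thu: 05:18–11:15 = 5 h 57 min; less 30 min break → 5 h 27 min
Fri: 08:24–19:53 = 11 h 29 min; less 30 min break → 10 h 59 min
Wed reg 5 h 50 min / OT 0 h 0 min; Thu reg 5 h 27 min / OT 0 h 0 min; Fri reg 8 h 0 min / OT 2 h 59 min.
Totals: regular 19 h 17 min, overtime 2 h 59 min.

Regular 19.28 hours, overtime 2.98 hours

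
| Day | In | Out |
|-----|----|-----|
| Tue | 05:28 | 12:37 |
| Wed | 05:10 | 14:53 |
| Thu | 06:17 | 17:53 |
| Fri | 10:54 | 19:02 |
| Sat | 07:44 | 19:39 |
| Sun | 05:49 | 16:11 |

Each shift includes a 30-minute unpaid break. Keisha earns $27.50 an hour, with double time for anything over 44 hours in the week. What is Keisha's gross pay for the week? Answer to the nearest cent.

$1863.58

Tue: 05:28–12:37 = 7 h 9 min; less 30 min break → 6 h 39 min
Wed: 05:10–14:53 = 9 h 43 min; less 30 min break → 9 h 13 min
Thu: 06:17–17:53 = 11 h 36 min; less 30 min break → 11 h 6 min
Fri: 10:54–19:02 = 8 h 8 min; less 30 min break → 7 h 38 min
Sat: 07:44–19:39 = 11 h 55 min; less 30 min break → 11 h 25 min
Sun: 05:49–16:11 = 10 h 22 min; less 30 min break → 9 h 52 min
Total worked: 55 h 53 min = 3353 min.
Regular 44 h 0 min = 2640 min at $27.50/h; overtime 11 h 53 min = 713 min at $55.00/h.
Pay = (2640 × $27.50 + 713 × $55.00) ÷ 60 = $1863.58.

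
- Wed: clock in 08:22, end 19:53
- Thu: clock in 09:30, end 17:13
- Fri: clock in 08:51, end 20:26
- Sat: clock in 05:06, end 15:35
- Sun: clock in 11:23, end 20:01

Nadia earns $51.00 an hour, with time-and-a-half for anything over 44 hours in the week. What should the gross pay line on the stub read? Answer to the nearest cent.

$2697.90

Wed: 08:22–19:53 = 11 h 31 min
Thu: 09:30–17:13 = 7 h 43 min
Fri: 08:51–20:26 = 11 h 35 min
Sat: 05:06–15:35 = 10 h 29 min
Sun: 11:23–20:01 = 8 h 38 min
Total worked: 49 h 56 min = 2996 min.
Regular 44 h 0 min = 2640 min at $51.00/h; overtime 5 h 56 min = 356 min at $76.50/h.
Pay = (2640 × $51.00 + 356 × $76.50) ÷ 60 = $2697.90.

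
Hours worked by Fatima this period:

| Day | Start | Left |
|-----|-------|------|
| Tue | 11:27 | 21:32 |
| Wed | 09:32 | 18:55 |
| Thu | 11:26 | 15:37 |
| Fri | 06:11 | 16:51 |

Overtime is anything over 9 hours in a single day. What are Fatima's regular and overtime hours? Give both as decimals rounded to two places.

Tue: 11:27–21:32 = 10 h 5 min
Wed: 09:32–18:55 = 9 h 23 min
Thu: 11:26–15:37 = 4 h 11 min
Fri: 06:11–16:51 = 10 h 40 min
Tue reg 9 h 0 min / OT 1 h 5 min; Wed reg 9 h 0 min / OT 0 h 23 min; Thu reg 4 h 11 min / OT 0 h 0 min; Fri reg 9 h 0 min / OT 1 h 40 min.
Totals: regular 31 h 11 min, overtime 3 h 8 min.

Regular 31.18 hours, overtime 3.13 hours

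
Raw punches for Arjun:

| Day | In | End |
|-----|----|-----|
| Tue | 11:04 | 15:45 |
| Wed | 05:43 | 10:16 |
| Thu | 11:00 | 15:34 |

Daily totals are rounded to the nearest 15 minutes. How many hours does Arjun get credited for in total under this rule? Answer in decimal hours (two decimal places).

Tue: 11:04–15:45 = 4 h 41 min → rounds to 4 h 45 min
Wed: 05:43–10:16 = 4 h 33 min → rounds to 4 h 30 min
Thu: 11:00–15:34 = 4 h 34 min → rounds to 4 h 30 min
Total credited: 13 h 45 min.

13.75 hours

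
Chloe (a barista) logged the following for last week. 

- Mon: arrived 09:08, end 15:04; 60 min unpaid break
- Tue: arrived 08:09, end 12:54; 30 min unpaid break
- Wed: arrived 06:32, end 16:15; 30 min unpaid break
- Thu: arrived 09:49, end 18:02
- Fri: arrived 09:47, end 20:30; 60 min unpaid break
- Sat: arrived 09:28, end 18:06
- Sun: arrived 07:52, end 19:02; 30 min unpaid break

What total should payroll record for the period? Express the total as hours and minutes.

55 h 38 min

Mon: 09:08–15:04 = 5 h 56 min; less 60 min break → 4 h 56 min
Tue: 08:09–12:54 = 4 h 45 min; less 30 min break → 4 h 15 min
Wed: 06:32–16:15 = 9 h 43 min; less 30 min break → 9 h 13 min
Thu: 09:49–18:02 = 8 h 13 min
Fri: 09:47–20:30 = 10 h 43 min; less 60 min break → 9 h 43 min
Sat: 09:28–18:06 = 8 h 38 min
Sun: 07:52–19:02 = 11 h 10 min; less 30 min break → 10 h 40 min
Total: 4 h 56 min + 4 h 15 min + 9 h 13 min + 8 h 13 min + 9 h 43 min + 8 h 38 min + 10 h 40 min = 55 h 38 min.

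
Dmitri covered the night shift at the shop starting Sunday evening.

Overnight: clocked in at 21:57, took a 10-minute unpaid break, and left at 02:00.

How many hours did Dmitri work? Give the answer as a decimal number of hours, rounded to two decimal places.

3.88 hours

Overnight: 21:57 → midnight = 2 h 3 min; midnight → 02:00 = 2 h 0 min; span 4 h 3 min; less 10 min break → 3 h 53 min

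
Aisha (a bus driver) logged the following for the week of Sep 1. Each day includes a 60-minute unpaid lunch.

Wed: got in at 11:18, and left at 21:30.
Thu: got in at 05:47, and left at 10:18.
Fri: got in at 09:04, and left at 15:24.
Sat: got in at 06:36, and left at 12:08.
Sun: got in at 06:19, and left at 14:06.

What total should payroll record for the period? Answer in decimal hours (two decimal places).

29.37 hours

Wed: 11:18–21:30 = 10 h 12 min; less 60 min break → 9 h 12 min
Thu: 05:47–10:18 = 4 h 31 min; less 60 min break → 3 h 31 min
Fri: 09:04–15:24 = 6 h 20 min; less 60 min break → 5 h 20 min
Sat: 06:36–12:08 = 5 h 32 min; less 60 min break → 4 h 32 min
Sun: 06:19–14:06 = 7 h 47 min; less 60 min break → 6 h 47 min
Total: 9 h 12 min + 3 h 31 min + 5 h 20 min + 4 h 32 min + 6 h 47 min = 29 h 22 min.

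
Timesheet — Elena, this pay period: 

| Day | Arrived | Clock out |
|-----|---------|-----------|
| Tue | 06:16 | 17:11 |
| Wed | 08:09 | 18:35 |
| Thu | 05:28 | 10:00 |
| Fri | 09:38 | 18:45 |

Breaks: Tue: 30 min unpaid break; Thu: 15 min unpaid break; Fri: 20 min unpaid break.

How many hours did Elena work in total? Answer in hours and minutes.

Tue: 06:16–17:11 = 10 h 55 min; less 30 min break → 10 h 25 min
Wed: 08:09–18:35 = 10 h 26 min
Thu: 05:28–10:00 = 4 h 32 min; less 15 min break → 4 h 17 min
Fri: 09:38–18:45 = 9 h 7 min; less 20 min break → 8 h 47 min
Total: 10 h 25 min + 10 h 26 min + 4 h 17 min + 8 h 47 min = 33 h 55 min.

33 h 55 min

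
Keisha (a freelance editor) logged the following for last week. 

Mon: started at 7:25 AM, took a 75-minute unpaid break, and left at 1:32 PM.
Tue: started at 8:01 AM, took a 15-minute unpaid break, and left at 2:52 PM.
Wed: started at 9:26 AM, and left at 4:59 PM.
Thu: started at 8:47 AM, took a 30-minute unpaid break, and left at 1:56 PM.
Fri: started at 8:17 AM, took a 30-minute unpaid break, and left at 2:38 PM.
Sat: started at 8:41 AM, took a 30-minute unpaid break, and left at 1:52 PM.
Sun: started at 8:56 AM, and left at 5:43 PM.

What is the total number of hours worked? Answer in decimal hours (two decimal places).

42.98 hours

Mon: 7:25 AM–1:32 PM = 6 h 7 min; less 75 min break → 4 h 52 min
Tue: 8:01 AM–2:52 PM = 6 h 51 min; less 15 min break → 6 h 36 min
Wed: 9:26 AM–4:59 PM = 7 h 33 min
Thu: 8:47 AM–1:56 PM = 5 h 9 min; less 30 min break → 4 h 39 min
Fri: 8:17 AM–2:38 PM = 6 h 21 min; less 30 min break → 5 h 51 min
Sat: 8:41 AM–1:52 PM = 5 h 11 min; less 30 min break → 4 h 41 min
Sun: 8:56 AM–5:43 PM = 8 h 47 min
Total: 4 h 52 min + 6 h 36 min + 7 h 33 min + 4 h 39 min + 5 h 51 min + 4 h 41 min + 8 h 47 min = 42 h 59 min.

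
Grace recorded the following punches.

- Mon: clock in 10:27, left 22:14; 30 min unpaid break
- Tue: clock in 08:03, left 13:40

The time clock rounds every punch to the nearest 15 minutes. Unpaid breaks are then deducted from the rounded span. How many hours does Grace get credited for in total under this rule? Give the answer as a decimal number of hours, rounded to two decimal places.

Mon: in 10:27→10:30, out 22:14→22:15; 11 h 45 min − 30 min = 11 h 15 min
Tue: in 08:03→08:00, out 13:40→13:45; 5 h 45 min
Total credited: 17 h 0 min.

17.00 hours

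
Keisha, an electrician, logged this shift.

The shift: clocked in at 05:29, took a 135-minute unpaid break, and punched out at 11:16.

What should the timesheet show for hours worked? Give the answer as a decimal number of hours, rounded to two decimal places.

The shift: 05:29–11:16 = 5 h 47 min; less 135 min break → 3 h 32 min

3.53 hours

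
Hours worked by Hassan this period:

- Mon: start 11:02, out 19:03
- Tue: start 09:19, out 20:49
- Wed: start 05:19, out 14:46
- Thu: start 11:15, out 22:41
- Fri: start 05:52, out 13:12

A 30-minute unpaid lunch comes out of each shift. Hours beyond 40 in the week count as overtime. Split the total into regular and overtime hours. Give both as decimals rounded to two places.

Regular 40.00 hours, overtime 5.23 hours

Mon: 11:02–19:03 = 8 h 1 min; less 30 min break → 7 h 31 min
Tue: 09:19–20:49 = 11 h 30 min; less 30 min break → 11 h 0 min
Wed: 05:19–14:46 = 9 h 27 min; less 30 min break → 8 h 57 min
Thu: 11:15–22:41 = 11 h 26 min; less 30 min break → 10 h 56 min
Fri: 05:52–13:12 = 7 h 20 min; less 30 min break → 6 h 50 min
Total worked: 45 h 14 min = 45.23 h.
Threshold 40 h → overtime 5 h 14 min, regular 40 h 0 min.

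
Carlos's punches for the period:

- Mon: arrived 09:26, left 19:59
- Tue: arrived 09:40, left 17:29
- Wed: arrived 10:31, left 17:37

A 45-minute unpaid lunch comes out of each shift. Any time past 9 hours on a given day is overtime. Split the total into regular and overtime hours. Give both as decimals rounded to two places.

Regular 22.42 hours, overtime 0.80 hours

Mon: 09:26–19:59 = 10 h 33 min; less 45 min break → 9 h 48 min
Tue: 09:40–17:29 = 7 h 49 min; less 45 min break → 7 h 4 min
Wed: 10:31–17:37 = 7 h 6 min; less 45 min break → 6 h 21 min
Mon reg 9 h 0 min / OT 0 h 48 min; Tue reg 7 h 4 min / OT 0 h 0 min; Wed reg 6 h 21 min / OT 0 h 0 min.
Totals: regular 22 h 25 min, overtime 0 h 48 min.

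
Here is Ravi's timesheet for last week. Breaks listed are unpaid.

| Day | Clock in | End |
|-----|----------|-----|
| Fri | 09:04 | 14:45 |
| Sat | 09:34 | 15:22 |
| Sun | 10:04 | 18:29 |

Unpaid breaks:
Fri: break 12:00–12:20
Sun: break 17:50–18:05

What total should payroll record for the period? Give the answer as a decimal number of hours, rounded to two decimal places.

19.32 hours

Fri: 09:04–14:45 = 5 h 41 min; less 20 min break → 5 h 21 min
Sat: 09:34–15:22 = 5 h 48 min
Sun: 10:04–18:29 = 8 h 25 min; less 15 min break → 8 h 10 min
Total: 5 h 21 min + 5 h 48 min + 8 h 10 min = 19 h 19 min.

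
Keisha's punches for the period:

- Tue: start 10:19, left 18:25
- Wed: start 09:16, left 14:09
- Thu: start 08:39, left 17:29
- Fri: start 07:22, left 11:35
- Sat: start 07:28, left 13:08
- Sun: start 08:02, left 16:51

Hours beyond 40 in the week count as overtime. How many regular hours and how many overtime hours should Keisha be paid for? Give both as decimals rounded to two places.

Tue: 10:19–18:25 = 8 h 6 min
Wed: 09:16–14:09 = 4 h 53 min
Thu: 08:39–17:29 = 8 h 50 min
Fri: 07:22–11:35 = 4 h 13 min
Sat: 07:28–13:08 = 5 h 40 min
Sun: 08:02–16:51 = 8 h 49 min
Total worked: 40 h 31 min = 40.52 h.
Threshold 40 h → overtime 0 h 31 min, regular 40 h 0 min.

Regular 40.00 hours, overtime 0.52 hours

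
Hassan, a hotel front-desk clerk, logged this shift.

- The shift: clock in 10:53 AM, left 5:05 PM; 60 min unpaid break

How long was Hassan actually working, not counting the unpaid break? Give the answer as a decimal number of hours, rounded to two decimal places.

The shift: 10:53 AM–5:05 PM = 6 h 12 min; less 60 min break → 5 h 12 min

5.20 hours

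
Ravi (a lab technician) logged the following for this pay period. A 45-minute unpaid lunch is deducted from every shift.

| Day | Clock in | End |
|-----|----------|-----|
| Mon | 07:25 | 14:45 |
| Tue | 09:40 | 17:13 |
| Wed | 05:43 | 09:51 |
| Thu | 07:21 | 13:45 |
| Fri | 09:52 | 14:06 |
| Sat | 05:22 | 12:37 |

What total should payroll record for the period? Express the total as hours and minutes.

32 h 24 min

Mon: 07:25–14:45 = 7 h 20 min; less 45 min break → 6 h 35 min
Tue: 09:40–17:13 = 7 h 33 min; less 45 min break → 6 h 48 min
Wed: 05:43–09:51 = 4 h 8 min; less 45 min break → 3 h 23 min
Thu: 07:21–13:45 = 6 h 24 min; less 45 min break → 5 h 39 min
Fri: 09:52–14:06 = 4 h 14 min; less 45 min break → 3 h 29 min
Sat: 05:22–12:37 = 7 h 15 min; less 45 min break → 6 h 30 min
Total: 6 h 35 min + 6 h 48 min + 3 h 23 min + 5 h 39 min + 3 h 29 min + 6 h 30 min = 32 h 24 min.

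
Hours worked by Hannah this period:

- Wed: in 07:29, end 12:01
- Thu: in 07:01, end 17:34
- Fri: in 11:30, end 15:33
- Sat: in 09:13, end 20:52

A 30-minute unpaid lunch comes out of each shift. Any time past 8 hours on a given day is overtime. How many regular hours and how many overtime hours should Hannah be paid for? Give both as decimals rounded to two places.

Wed: 07:29–12:01 = 4 h 32 min; less 30 min break → 4 h 2 min
Thu: 07:01–17:34 = 10 h 33 min; less 30 min break → 10 h 3 min
Fri: 11:30–15:33 = 4 h 3 min; less 30 min break → 3 h 33 min
Sat: 09:13–20:52 = 11 h 39 min; less 30 min break → 11 h 9 min
Wed reg 4 h 2 min / OT 0 h 0 min; Thu reg 8 h 0 min / OT 2 h 3 min; Fri reg 3 h 33 min / OT 0 h 0 min; Sat reg 8 h 0 min / OT 3 h 9 min.
Totals: regular 23 h 35 min, overtime 5 h 12 min.

Regular 23.58 hours, overtime 5.20 hours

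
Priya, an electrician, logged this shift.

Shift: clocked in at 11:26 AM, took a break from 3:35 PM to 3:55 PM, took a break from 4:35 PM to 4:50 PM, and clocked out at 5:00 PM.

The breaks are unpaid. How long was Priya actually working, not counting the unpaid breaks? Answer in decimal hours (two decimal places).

Shift: 11:26 AM–5:00 PM = 5 h 34 min; less 35 min break → 4 h 59 min

4.98 hours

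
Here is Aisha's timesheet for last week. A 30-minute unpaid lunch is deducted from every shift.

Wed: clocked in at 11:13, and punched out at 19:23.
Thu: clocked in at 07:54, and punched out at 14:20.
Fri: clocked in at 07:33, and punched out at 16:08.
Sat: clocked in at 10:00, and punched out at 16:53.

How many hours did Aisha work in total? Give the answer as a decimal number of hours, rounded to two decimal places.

Wed: 11:13–19:23 = 8 h 10 min; less 30 min break → 7 h 40 min
Thu: 07:54–14:20 = 6 h 26 min; less 30 min break → 5 h 56 min
Fri: 07:33–16:08 = 8 h 35 min; less 30 min break → 8 h 5 min
Sat: 10:00–16:53 = 6 h 53 min; less 30 min break → 6 h 23 min
Total: 7 h 40 min + 5 h 56 min + 8 h 5 min + 6 h 23 min = 28 h 4 min.

28.07 hours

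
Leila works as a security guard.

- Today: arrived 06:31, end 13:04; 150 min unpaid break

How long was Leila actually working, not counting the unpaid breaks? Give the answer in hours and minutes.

4 h 3 min

Today: 06:31–13:04 = 6 h 33 min; less 150 min break → 4 h 3 min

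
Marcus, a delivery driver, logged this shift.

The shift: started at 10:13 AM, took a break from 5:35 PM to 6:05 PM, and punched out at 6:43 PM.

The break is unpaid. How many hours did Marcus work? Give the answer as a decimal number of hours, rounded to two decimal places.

8.00 hours

The shift: 10:13 AM–6:43 PM = 8 h 30 min; less 30 min break → 8 h 0 min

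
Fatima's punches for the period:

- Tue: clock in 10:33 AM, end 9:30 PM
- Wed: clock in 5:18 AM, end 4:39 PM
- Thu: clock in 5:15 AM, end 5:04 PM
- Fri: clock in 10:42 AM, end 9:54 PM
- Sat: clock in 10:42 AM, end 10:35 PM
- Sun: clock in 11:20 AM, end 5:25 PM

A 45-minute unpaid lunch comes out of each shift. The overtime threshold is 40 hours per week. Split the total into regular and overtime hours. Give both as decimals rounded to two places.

Tue: 10:33 AM–9:30 PM = 10 h 57 min; less 45 min break → 10 h 12 min
Wed: 5:18 AM–4:39 PM = 11 h 21 min; less 45 min break → 10 h 36 min
Thu: 5:15 AM–5:04 PM = 11 h 49 min; less 45 min break → 11 h 4 min
Fri: 10:42 AM–9:54 PM = 11 h 12 min; less 45 min break → 10 h 27 min
Sat: 10:42 AM–10:35 PM = 11 h 53 min; less 45 min break → 11 h 8 min
Sun: 11:20 AM–5:25 PM = 6 h 5 min; less 45 min break → 5 h 20 min
Total worked: 58 h 47 min = 58.78 h.
Threshold 40 h → overtime 18 h 47 min, regular 40 h 0 min.

Regular 40.00 hours, overtime 18.78 hours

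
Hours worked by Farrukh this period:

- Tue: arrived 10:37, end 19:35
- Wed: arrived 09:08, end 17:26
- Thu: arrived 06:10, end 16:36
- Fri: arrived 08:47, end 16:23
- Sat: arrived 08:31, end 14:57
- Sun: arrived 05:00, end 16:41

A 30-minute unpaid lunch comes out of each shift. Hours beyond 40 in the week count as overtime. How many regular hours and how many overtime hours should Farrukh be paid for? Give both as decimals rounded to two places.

Tue: 10:37–19:35 = 8 h 58 min; less 30 min break → 8 h 28 min
Wed: 09:08–17:26 = 8 h 18 min; less 30 min break → 7 h 48 min
Thu: 06:10–16:36 = 10 h 26 min; less 30 min break → 9 h 56 min
Fri: 08:47–16:23 = 7 h 36 min; less 30 min break → 7 h 6 min
Sat: 08:31–14:57 = 6 h 26 min; less 30 min break → 5 h 56 min
Sun: 05:00–16:41 = 11 h 41 min; less 30 min break → 11 h 11 min
Total worked: 50 h 25 min = 50.42 h.
Threshold 40 h → overtime 10 h 25 min, regular 40 h 0 min.

Regular 40.00 hours, overtime 10.42 hours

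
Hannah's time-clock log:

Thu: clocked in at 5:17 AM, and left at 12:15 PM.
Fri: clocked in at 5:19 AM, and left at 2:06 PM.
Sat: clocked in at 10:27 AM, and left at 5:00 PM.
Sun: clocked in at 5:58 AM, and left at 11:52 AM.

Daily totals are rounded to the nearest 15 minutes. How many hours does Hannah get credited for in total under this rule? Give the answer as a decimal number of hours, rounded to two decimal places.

Thu: 5:17 AM–12:15 PM = 6 h 58 min → rounds to 7 h 0 min
Fri: 5:19 AM–2:06 PM = 8 h 47 min → rounds to 8 h 45 min
Sat: 10:27 AM–5:00 PM = 6 h 33 min → rounds to 6 h 30 min
Sun: 5:58 AM–11:52 AM = 5 h 54 min → rounds to 6 h 0 min
Total credited: 28 h 15 min.

28.25 hours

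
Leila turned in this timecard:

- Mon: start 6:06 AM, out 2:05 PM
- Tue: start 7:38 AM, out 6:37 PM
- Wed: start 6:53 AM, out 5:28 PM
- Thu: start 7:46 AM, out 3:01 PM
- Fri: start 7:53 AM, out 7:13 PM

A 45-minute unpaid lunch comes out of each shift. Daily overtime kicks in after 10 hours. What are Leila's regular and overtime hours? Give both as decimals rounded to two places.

Mon: 6:06 AM–2:05 PM = 7 h 59 min; less 45 min break → 7 h 14 min
Tue: 7:38 AM–6:37 PM = 10 h 59 min; less 45 min break → 10 h 14 min
Wed: 6:53 AM–5:28 PM = 10 h 35 min; less 45 min break → 9 h 50 min
Thu: 7:46 AM–3:01 PM = 7 h 15 min; less 45 min break → 6 h 30 min
Fri: 7:53 AM–7:13 PM = 11 h 20 min; less 45 min break → 10 h 35 min
Mon reg 7 h 14 min / OT 0 h 0 min; Tue reg 10 h 0 min / OT 0 h 14 min; Wed reg 9 h 50 min / OT 0 h 0 min; Thu reg 6 h 30 min / OT 0 h 0 min; Fri reg 10 h 0 min / OT 0 h 35 min.
Totals: regular 43 h 34 min, overtime 0 h 49 min.

Regular 43.57 hours, overtime 0.82 hours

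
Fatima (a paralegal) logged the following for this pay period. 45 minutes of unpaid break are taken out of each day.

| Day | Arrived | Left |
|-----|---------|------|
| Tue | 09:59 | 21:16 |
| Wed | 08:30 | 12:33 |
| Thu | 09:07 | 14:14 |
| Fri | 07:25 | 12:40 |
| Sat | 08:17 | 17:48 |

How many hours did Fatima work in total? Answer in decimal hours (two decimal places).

31.47 hours

Tue: 09:59–21:16 = 11 h 17 min; less 45 min break → 10 h 32 min
Wed: 08:30–12:33 = 4 h 3 min; less 45 min break → 3 h 18 min
Thu: 09:07–14:14 = 5 h 7 min; less 45 min break → 4 h 22 min
Fri: 07:25–12:40 = 5 h 15 min; less 45 min break → 4 h 30 min
Sat: 08:17–17:48 = 9 h 31 min; less 45 min break → 8 h 46 min
Total: 10 h 32 min + 3 h 18 min + 4 h 22 min + 4 h 30 min + 8 h 46 min = 31 h 28 min.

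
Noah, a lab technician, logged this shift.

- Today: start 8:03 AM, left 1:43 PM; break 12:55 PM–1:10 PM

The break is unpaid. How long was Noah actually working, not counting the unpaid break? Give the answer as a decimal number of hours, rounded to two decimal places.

Today: 8:03 AM–1:43 PM = 5 h 40 min; less 15 min break → 5 h 25 min

5.42 hours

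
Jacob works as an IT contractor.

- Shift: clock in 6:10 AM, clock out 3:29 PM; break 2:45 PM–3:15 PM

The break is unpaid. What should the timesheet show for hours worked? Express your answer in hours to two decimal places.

8.82 hours

Shift: 6:10 AM–3:29 PM = 9 h 19 min; less 30 min break → 8 h 49 min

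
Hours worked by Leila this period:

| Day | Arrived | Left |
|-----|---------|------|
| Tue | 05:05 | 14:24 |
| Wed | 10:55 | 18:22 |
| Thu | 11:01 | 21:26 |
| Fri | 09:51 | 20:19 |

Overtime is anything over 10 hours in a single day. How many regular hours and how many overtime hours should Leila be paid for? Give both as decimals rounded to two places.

Tue: 05:05–14:24 = 9 h 19 min
Wed: 10:55–18:22 = 7 h 27 min
Thu: 11:01–21:26 = 10 h 25 min
Fri: 09:51–20:19 = 10 h 28 min
Tue reg 9 h 19 min / OT 0 h 0 min; Wed reg 7 h 27 min / OT 0 h 0 min; Thu reg 10 h 0 min / OT 0 h 25 min; Fri reg 10 h 0 min / OT 0 h 28 min.
Totals: regular 36 h 46 min, overtime 0 h 53 min.

Regular 36.77 hours, overtime 0.88 hours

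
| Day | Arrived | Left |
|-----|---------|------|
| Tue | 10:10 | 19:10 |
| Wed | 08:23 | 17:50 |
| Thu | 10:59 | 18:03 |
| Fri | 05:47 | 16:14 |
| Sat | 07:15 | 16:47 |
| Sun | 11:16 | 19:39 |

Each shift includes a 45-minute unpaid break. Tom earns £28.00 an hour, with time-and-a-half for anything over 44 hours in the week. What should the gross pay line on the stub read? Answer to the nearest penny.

£1458.10

Tue: 10:10–19:10 = 9 h 0 min; less 45 min break → 8 h 15 min
Wed: 08:23–17:50 = 9 h 27 min; less 45 min break → 8 h 42 min
Thu: 10:59–18:03 = 7 h 4 min; less 45 min break → 6 h 19 min
Fri: 05:47–16:14 = 10 h 27 min; less 45 min break → 9 h 42 min
Sat: 07:15–16:47 = 9 h 32 min; less 45 min break → 8 h 47 min
Sun: 11:16–19:39 = 8 h 23 min; less 45 min break → 7 h 38 min
Total worked: 49 h 23 min = 2963 min.
Regular 44 h 0 min = 2640 min at £28.00/h; overtime 5 h 23 min = 323 min at £42.00/h.
Pay = (2640 × £28.00 + 323 × £42.00) ÷ 60 = £1458.10.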